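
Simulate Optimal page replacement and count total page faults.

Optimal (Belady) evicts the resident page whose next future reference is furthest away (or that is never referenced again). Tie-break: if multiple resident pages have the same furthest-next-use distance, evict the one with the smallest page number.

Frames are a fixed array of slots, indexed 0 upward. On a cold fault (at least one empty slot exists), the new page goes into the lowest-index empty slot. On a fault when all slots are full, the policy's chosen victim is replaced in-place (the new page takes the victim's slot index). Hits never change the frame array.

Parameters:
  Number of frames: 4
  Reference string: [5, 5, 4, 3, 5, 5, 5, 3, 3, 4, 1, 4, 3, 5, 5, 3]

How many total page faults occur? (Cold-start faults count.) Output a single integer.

Step 0: ref 5 → FAULT, frames=[5,-,-,-]
Step 1: ref 5 → HIT, frames=[5,-,-,-]
Step 2: ref 4 → FAULT, frames=[5,4,-,-]
Step 3: ref 3 → FAULT, frames=[5,4,3,-]
Step 4: ref 5 → HIT, frames=[5,4,3,-]
Step 5: ref 5 → HIT, frames=[5,4,3,-]
Step 6: ref 5 → HIT, frames=[5,4,3,-]
Step 7: ref 3 → HIT, frames=[5,4,3,-]
Step 8: ref 3 → HIT, frames=[5,4,3,-]
Step 9: ref 4 → HIT, frames=[5,4,3,-]
Step 10: ref 1 → FAULT, frames=[5,4,3,1]
Step 11: ref 4 → HIT, frames=[5,4,3,1]
Step 12: ref 3 → HIT, frames=[5,4,3,1]
Step 13: ref 5 → HIT, frames=[5,4,3,1]
Step 14: ref 5 → HIT, frames=[5,4,3,1]
Step 15: ref 3 → HIT, frames=[5,4,3,1]
Total faults: 4

Answer: 4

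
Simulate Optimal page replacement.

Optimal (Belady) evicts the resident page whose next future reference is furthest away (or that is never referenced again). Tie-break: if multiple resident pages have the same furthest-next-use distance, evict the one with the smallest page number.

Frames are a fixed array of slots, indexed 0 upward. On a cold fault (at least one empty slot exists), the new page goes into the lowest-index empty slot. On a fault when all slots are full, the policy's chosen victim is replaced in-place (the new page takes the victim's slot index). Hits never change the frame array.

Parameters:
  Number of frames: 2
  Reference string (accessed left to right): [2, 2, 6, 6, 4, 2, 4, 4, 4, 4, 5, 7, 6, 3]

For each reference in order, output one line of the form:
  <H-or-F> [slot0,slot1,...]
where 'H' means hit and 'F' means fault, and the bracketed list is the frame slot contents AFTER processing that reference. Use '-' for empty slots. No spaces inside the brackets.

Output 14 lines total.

F [2,-]
H [2,-]
F [2,6]
H [2,6]
F [2,4]
H [2,4]
H [2,4]
H [2,4]
H [2,4]
H [2,4]
F [5,4]
F [5,7]
F [6,7]
F [3,7]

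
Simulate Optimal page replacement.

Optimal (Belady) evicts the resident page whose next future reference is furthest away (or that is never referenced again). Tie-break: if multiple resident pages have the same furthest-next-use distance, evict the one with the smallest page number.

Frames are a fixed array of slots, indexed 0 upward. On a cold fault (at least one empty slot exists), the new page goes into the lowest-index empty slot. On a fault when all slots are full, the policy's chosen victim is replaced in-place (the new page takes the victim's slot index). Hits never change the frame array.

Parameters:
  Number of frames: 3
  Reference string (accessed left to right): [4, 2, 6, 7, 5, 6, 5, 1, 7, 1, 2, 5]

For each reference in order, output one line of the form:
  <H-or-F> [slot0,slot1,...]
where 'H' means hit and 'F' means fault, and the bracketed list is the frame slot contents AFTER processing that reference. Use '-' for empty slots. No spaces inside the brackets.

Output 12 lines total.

F [4,-,-]
F [4,2,-]
F [4,2,6]
F [7,2,6]
F [7,5,6]
H [7,5,6]
H [7,5,6]
F [7,5,1]
H [7,5,1]
H [7,5,1]
F [7,5,2]
H [7,5,2]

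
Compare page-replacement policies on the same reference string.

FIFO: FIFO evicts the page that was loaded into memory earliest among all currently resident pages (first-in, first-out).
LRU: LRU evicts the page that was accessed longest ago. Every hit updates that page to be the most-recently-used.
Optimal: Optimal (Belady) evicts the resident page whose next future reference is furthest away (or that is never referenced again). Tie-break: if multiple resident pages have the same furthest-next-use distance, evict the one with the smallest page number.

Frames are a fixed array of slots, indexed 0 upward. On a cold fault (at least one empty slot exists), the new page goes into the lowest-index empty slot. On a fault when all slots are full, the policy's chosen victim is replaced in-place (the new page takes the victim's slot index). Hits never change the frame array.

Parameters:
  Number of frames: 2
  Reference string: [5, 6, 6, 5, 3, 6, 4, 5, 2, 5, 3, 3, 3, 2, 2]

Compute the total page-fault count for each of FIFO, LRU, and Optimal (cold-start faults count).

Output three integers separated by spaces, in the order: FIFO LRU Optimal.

Answer: 7 9 7

Derivation:
--- FIFO ---
  step 0: ref 5 -> FAULT, frames=[5,-] (faults so far: 1)
  step 1: ref 6 -> FAULT, frames=[5,6] (faults so far: 2)
  step 2: ref 6 -> HIT, frames=[5,6] (faults so far: 2)
  step 3: ref 5 -> HIT, frames=[5,6] (faults so far: 2)
  step 4: ref 3 -> FAULT, evict 5, frames=[3,6] (faults so far: 3)
  step 5: ref 6 -> HIT, frames=[3,6] (faults so far: 3)
  step 6: ref 4 -> FAULT, evict 6, frames=[3,4] (faults so far: 4)
  step 7: ref 5 -> FAULT, evict 3, frames=[5,4] (faults so far: 5)
  step 8: ref 2 -> FAULT, evict 4, frames=[5,2] (faults so far: 6)
  step 9: ref 5 -> HIT, frames=[5,2] (faults so far: 6)
  step 10: ref 3 -> FAULT, evict 5, frames=[3,2] (faults so far: 7)
  step 11: ref 3 -> HIT, frames=[3,2] (faults so far: 7)
  step 12: ref 3 -> HIT, frames=[3,2] (faults so far: 7)
  step 13: ref 2 -> HIT, frames=[3,2] (faults so far: 7)
  step 14: ref 2 -> HIT, frames=[3,2] (faults so far: 7)
  FIFO total faults: 7
--- LRU ---
  step 0: ref 5 -> FAULT, frames=[5,-] (faults so far: 1)
  step 1: ref 6 -> FAULT, frames=[5,6] (faults so far: 2)
  step 2: ref 6 -> HIT, frames=[5,6] (faults so far: 2)
  step 3: ref 5 -> HIT, frames=[5,6] (faults so far: 2)
  step 4: ref 3 -> FAULT, evict 6, frames=[5,3] (faults so far: 3)
  step 5: ref 6 -> FAULT, evict 5, frames=[6,3] (faults so far: 4)
  step 6: ref 4 -> FAULT, evict 3, frames=[6,4] (faults so far: 5)
  step 7: ref 5 -> FAULT, evict 6, frames=[5,4] (faults so far: 6)
  step 8: ref 2 -> FAULT, evict 4, frames=[5,2] (faults so far: 7)
  step 9: ref 5 -> HIT, frames=[5,2] (faults so far: 7)
  step 10: ref 3 -> FAULT, evict 2, frames=[5,3] (faults so far: 8)
  step 11: ref 3 -> HIT, frames=[5,3] (faults so far: 8)
  step 12: ref 3 -> HIT, frames=[5,3] (faults so far: 8)
  step 13: ref 2 -> FAULT, evict 5, frames=[2,3] (faults so far: 9)
  step 14: ref 2 -> HIT, frames=[2,3] (faults so far: 9)
  LRU total faults: 9
--- Optimal ---
  step 0: ref 5 -> FAULT, frames=[5,-] (faults so far: 1)
  step 1: ref 6 -> FAULT, frames=[5,6] (faults so far: 2)
  step 2: ref 6 -> HIT, frames=[5,6] (faults so far: 2)
  step 3: ref 5 -> HIT, frames=[5,6] (faults so far: 2)
  step 4: ref 3 -> FAULT, evict 5, frames=[3,6] (faults so far: 3)
  step 5: ref 6 -> HIT, frames=[3,6] (faults so far: 3)
  step 6: ref 4 -> FAULT, evict 6, frames=[3,4] (faults so far: 4)
  step 7: ref 5 -> FAULT, evict 4, frames=[3,5] (faults so far: 5)
  step 8: ref 2 -> FAULT, evict 3, frames=[2,5] (faults so far: 6)
  step 9: ref 5 -> HIT, frames=[2,5] (faults so far: 6)
  step 10: ref 3 -> FAULT, evict 5, frames=[2,3] (faults so far: 7)
  step 11: ref 3 -> HIT, frames=[2,3] (faults so far: 7)
  step 12: ref 3 -> HIT, frames=[2,3] (faults so far: 7)
  step 13: ref 2 -> HIT, frames=[2,3] (faults so far: 7)
  step 14: ref 2 -> HIT, frames=[2,3] (faults so far: 7)
  Optimal total faults: 7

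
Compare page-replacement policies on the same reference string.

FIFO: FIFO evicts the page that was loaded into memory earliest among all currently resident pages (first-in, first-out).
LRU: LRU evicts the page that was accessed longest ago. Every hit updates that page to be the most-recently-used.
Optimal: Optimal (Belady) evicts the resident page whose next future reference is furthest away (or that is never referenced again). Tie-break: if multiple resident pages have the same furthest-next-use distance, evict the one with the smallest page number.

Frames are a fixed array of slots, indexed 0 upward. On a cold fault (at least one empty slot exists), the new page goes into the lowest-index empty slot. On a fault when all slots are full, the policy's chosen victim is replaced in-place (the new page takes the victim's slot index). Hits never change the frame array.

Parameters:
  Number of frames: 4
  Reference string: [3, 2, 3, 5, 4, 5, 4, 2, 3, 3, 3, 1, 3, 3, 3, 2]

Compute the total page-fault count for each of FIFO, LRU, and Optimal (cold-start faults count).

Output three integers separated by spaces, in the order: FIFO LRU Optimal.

--- FIFO ---
  step 0: ref 3 -> FAULT, frames=[3,-,-,-] (faults so far: 1)
  step 1: ref 2 -> FAULT, frames=[3,2,-,-] (faults so far: 2)
  step 2: ref 3 -> HIT, frames=[3,2,-,-] (faults so far: 2)
  step 3: ref 5 -> FAULT, frames=[3,2,5,-] (faults so far: 3)
  step 4: ref 4 -> FAULT, frames=[3,2,5,4] (faults so far: 4)
  step 5: ref 5 -> HIT, frames=[3,2,5,4] (faults so far: 4)
  step 6: ref 4 -> HIT, frames=[3,2,5,4] (faults so far: 4)
  step 7: ref 2 -> HIT, frames=[3,2,5,4] (faults so far: 4)
  step 8: ref 3 -> HIT, frames=[3,2,5,4] (faults so far: 4)
  step 9: ref 3 -> HIT, frames=[3,2,5,4] (faults so far: 4)
  step 10: ref 3 -> HIT, frames=[3,2,5,4] (faults so far: 4)
  step 11: ref 1 -> FAULT, evict 3, frames=[1,2,5,4] (faults so far: 5)
  step 12: ref 3 -> FAULT, evict 2, frames=[1,3,5,4] (faults so far: 6)
  step 13: ref 3 -> HIT, frames=[1,3,5,4] (faults so far: 6)
  step 14: ref 3 -> HIT, frames=[1,3,5,4] (faults so far: 6)
  step 15: ref 2 -> FAULT, evict 5, frames=[1,3,2,4] (faults so far: 7)
  FIFO total faults: 7
--- LRU ---
  step 0: ref 3 -> FAULT, frames=[3,-,-,-] (faults so far: 1)
  step 1: ref 2 -> FAULT, frames=[3,2,-,-] (faults so far: 2)
  step 2: ref 3 -> HIT, frames=[3,2,-,-] (faults so far: 2)
  step 3: ref 5 -> FAULT, frames=[3,2,5,-] (faults so far: 3)
  step 4: ref 4 -> FAULT, frames=[3,2,5,4] (faults so far: 4)
  step 5: ref 5 -> HIT, frames=[3,2,5,4] (faults so far: 4)
  step 6: ref 4 -> HIT, frames=[3,2,5,4] (faults so far: 4)
  step 7: ref 2 -> HIT, frames=[3,2,5,4] (faults so far: 4)
  step 8: ref 3 -> HIT, frames=[3,2,5,4] (faults so far: 4)
  step 9: ref 3 -> HIT, frames=[3,2,5,4] (faults so far: 4)
  step 10: ref 3 -> HIT, frames=[3,2,5,4] (faults so far: 4)
  step 11: ref 1 -> FAULT, evict 5, frames=[3,2,1,4] (faults so far: 5)
  step 12: ref 3 -> HIT, frames=[3,2,1,4] (faults so far: 5)
  step 13: ref 3 -> HIT, frames=[3,2,1,4] (faults so far: 5)
  step 14: ref 3 -> HIT, frames=[3,2,1,4] (faults so far: 5)
  step 15: ref 2 -> HIT, frames=[3,2,1,4] (faults so far: 5)
  LRU total faults: 5
--- Optimal ---
  step 0: ref 3 -> FAULT, frames=[3,-,-,-] (faults so far: 1)
  step 1: ref 2 -> FAULT, frames=[3,2,-,-] (faults so far: 2)
  step 2: ref 3 -> HIT, frames=[3,2,-,-] (faults so far: 2)
  step 3: ref 5 -> FAULT, frames=[3,2,5,-] (faults so far: 3)
  step 4: ref 4 -> FAULT, frames=[3,2,5,4] (faults so far: 4)
  step 5: ref 5 -> HIT, frames=[3,2,5,4] (faults so far: 4)
  step 6: ref 4 -> HIT, frames=[3,2,5,4] (faults so far: 4)
  step 7: ref 2 -> HIT, frames=[3,2,5,4] (faults so far: 4)
  step 8: ref 3 -> HIT, frames=[3,2,5,4] (faults so far: 4)
  step 9: ref 3 -> HIT, frames=[3,2,5,4] (faults so far: 4)
  step 10: ref 3 -> HIT, frames=[3,2,5,4] (faults so far: 4)
  step 11: ref 1 -> FAULT, evict 4, frames=[3,2,5,1] (faults so far: 5)
  step 12: ref 3 -> HIT, frames=[3,2,5,1] (faults so far: 5)
  step 13: ref 3 -> HIT, frames=[3,2,5,1] (faults so far: 5)
  step 14: ref 3 -> HIT, frames=[3,2,5,1] (faults so far: 5)
  step 15: ref 2 -> HIT, frames=[3,2,5,1] (faults so far: 5)
  Optimal total faults: 5

Answer: 7 5 5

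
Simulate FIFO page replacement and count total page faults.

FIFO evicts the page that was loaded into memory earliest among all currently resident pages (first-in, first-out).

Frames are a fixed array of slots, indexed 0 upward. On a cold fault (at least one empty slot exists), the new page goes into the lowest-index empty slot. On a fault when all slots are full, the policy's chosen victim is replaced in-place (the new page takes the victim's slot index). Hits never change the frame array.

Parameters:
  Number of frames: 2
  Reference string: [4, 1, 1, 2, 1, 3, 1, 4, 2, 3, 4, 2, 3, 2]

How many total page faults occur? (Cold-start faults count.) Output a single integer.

Step 0: ref 4 → FAULT, frames=[4,-]
Step 1: ref 1 → FAULT, frames=[4,1]
Step 2: ref 1 → HIT, frames=[4,1]
Step 3: ref 2 → FAULT (evict 4), frames=[2,1]
Step 4: ref 1 → HIT, frames=[2,1]
Step 5: ref 3 → FAULT (evict 1), frames=[2,3]
Step 6: ref 1 → FAULT (evict 2), frames=[1,3]
Step 7: ref 4 → FAULT (evict 3), frames=[1,4]
Step 8: ref 2 → FAULT (evict 1), frames=[2,4]
Step 9: ref 3 → FAULT (evict 4), frames=[2,3]
Step 10: ref 4 → FAULT (evict 2), frames=[4,3]
Step 11: ref 2 → FAULT (evict 3), frames=[4,2]
Step 12: ref 3 → FAULT (evict 4), frames=[3,2]
Step 13: ref 2 → HIT, frames=[3,2]
Total faults: 11

Answer: 11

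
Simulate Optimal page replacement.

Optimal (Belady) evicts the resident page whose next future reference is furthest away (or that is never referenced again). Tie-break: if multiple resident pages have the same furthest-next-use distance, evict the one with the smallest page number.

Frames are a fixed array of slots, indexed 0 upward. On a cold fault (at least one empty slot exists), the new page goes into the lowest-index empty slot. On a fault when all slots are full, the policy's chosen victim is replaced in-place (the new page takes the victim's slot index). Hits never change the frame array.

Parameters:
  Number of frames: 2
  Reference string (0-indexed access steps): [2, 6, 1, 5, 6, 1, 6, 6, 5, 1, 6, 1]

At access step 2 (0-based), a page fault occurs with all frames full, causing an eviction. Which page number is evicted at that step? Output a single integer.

Answer: 2

Derivation:
Step 0: ref 2 -> FAULT, frames=[2,-]
Step 1: ref 6 -> FAULT, frames=[2,6]
Step 2: ref 1 -> FAULT, evict 2, frames=[1,6]
At step 2: evicted page 2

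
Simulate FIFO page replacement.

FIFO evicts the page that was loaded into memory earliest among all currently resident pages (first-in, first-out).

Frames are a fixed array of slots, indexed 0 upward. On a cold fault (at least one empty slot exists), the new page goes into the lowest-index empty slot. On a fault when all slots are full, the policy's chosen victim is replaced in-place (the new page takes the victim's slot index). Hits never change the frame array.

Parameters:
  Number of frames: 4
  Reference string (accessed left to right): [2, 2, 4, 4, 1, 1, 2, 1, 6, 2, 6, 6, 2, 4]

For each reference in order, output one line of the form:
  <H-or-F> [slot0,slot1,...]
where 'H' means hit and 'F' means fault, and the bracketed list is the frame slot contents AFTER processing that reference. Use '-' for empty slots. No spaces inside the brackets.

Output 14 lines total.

F [2,-,-,-]
H [2,-,-,-]
F [2,4,-,-]
H [2,4,-,-]
F [2,4,1,-]
H [2,4,1,-]
H [2,4,1,-]
H [2,4,1,-]
F [2,4,1,6]
H [2,4,1,6]
H [2,4,1,6]
H [2,4,1,6]
H [2,4,1,6]
H [2,4,1,6]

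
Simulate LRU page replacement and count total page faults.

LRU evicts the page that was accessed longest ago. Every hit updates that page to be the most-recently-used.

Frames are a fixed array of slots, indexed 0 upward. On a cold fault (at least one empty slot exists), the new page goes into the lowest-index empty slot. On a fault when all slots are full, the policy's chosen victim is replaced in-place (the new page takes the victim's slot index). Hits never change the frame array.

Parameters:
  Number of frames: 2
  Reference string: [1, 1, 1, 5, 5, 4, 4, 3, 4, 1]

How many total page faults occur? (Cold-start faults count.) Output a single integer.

Answer: 5

Derivation:
Step 0: ref 1 → FAULT, frames=[1,-]
Step 1: ref 1 → HIT, frames=[1,-]
Step 2: ref 1 → HIT, frames=[1,-]
Step 3: ref 5 → FAULT, frames=[1,5]
Step 4: ref 5 → HIT, frames=[1,5]
Step 5: ref 4 → FAULT (evict 1), frames=[4,5]
Step 6: ref 4 → HIT, frames=[4,5]
Step 7: ref 3 → FAULT (evict 5), frames=[4,3]
Step 8: ref 4 → HIT, frames=[4,3]
Step 9: ref 1 → FAULT (evict 3), frames=[4,1]
Total faults: 5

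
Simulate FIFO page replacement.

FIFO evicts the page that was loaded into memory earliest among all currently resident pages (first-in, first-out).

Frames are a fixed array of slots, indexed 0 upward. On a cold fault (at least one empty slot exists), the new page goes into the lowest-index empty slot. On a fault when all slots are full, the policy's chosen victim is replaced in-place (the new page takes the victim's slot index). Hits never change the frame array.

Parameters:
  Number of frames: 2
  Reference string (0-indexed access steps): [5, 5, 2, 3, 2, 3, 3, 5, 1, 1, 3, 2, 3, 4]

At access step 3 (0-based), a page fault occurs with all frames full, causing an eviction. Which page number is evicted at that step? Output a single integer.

Answer: 5

Derivation:
Step 0: ref 5 -> FAULT, frames=[5,-]
Step 1: ref 5 -> HIT, frames=[5,-]
Step 2: ref 2 -> FAULT, frames=[5,2]
Step 3: ref 3 -> FAULT, evict 5, frames=[3,2]
At step 3: evicted page 5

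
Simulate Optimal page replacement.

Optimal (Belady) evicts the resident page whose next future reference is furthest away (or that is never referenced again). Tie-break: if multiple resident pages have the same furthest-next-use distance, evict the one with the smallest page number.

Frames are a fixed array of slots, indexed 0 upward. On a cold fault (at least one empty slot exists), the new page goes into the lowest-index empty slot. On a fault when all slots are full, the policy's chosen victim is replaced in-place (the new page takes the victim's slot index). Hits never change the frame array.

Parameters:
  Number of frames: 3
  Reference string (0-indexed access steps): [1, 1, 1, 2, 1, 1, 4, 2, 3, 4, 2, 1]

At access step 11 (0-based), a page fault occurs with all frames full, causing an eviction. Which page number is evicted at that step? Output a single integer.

Answer: 2

Derivation:
Step 0: ref 1 -> FAULT, frames=[1,-,-]
Step 1: ref 1 -> HIT, frames=[1,-,-]
Step 2: ref 1 -> HIT, frames=[1,-,-]
Step 3: ref 2 -> FAULT, frames=[1,2,-]
Step 4: ref 1 -> HIT, frames=[1,2,-]
Step 5: ref 1 -> HIT, frames=[1,2,-]
Step 6: ref 4 -> FAULT, frames=[1,2,4]
Step 7: ref 2 -> HIT, frames=[1,2,4]
Step 8: ref 3 -> FAULT, evict 1, frames=[3,2,4]
Step 9: ref 4 -> HIT, frames=[3,2,4]
Step 10: ref 2 -> HIT, frames=[3,2,4]
Step 11: ref 1 -> FAULT, evict 2, frames=[3,1,4]
At step 11: evicted page 2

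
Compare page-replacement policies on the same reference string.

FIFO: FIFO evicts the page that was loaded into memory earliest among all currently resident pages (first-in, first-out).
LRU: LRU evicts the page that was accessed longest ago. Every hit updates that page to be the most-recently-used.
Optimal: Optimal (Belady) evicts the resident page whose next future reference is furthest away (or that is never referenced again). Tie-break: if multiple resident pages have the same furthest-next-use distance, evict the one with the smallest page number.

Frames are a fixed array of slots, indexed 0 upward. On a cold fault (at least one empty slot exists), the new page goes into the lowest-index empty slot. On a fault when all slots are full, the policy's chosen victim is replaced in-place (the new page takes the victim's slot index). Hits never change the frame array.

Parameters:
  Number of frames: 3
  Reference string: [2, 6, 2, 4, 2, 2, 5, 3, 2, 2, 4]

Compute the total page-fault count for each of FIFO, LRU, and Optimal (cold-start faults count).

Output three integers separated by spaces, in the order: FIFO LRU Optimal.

Answer: 7 6 5

Derivation:
--- FIFO ---
  step 0: ref 2 -> FAULT, frames=[2,-,-] (faults so far: 1)
  step 1: ref 6 -> FAULT, frames=[2,6,-] (faults so far: 2)
  step 2: ref 2 -> HIT, frames=[2,6,-] (faults so far: 2)
  step 3: ref 4 -> FAULT, frames=[2,6,4] (faults so far: 3)
  step 4: ref 2 -> HIT, frames=[2,6,4] (faults so far: 3)
  step 5: ref 2 -> HIT, frames=[2,6,4] (faults so far: 3)
  step 6: ref 5 -> FAULT, evict 2, frames=[5,6,4] (faults so far: 4)
  step 7: ref 3 -> FAULT, evict 6, frames=[5,3,4] (faults so far: 5)
  step 8: ref 2 -> FAULT, evict 4, frames=[5,3,2] (faults so far: 6)
  step 9: ref 2 -> HIT, frames=[5,3,2] (faults so far: 6)
  step 10: ref 4 -> FAULT, evict 5, frames=[4,3,2] (faults so far: 7)
  FIFO total faults: 7
--- LRU ---
  step 0: ref 2 -> FAULT, frames=[2,-,-] (faults so far: 1)
  step 1: ref 6 -> FAULT, frames=[2,6,-] (faults so far: 2)
  step 2: ref 2 -> HIT, frames=[2,6,-] (faults so far: 2)
  step 3: ref 4 -> FAULT, frames=[2,6,4] (faults so far: 3)
  step 4: ref 2 -> HIT, frames=[2,6,4] (faults so far: 3)
  step 5: ref 2 -> HIT, frames=[2,6,4] (faults so far: 3)
  step 6: ref 5 -> FAULT, evict 6, frames=[2,5,4] (faults so far: 4)
  step 7: ref 3 -> FAULT, evict 4, frames=[2,5,3] (faults so far: 5)
  step 8: ref 2 -> HIT, frames=[2,5,3] (faults so far: 5)
  step 9: ref 2 -> HIT, frames=[2,5,3] (faults so far: 5)
  step 10: ref 4 -> FAULT, evict 5, frames=[2,4,3] (faults so far: 6)
  LRU total faults: 6
--- Optimal ---
  step 0: ref 2 -> FAULT, frames=[2,-,-] (faults so far: 1)
  step 1: ref 6 -> FAULT, frames=[2,6,-] (faults so far: 2)
  step 2: ref 2 -> HIT, frames=[2,6,-] (faults so far: 2)
  step 3: ref 4 -> FAULT, frames=[2,6,4] (faults so far: 3)
  step 4: ref 2 -> HIT, frames=[2,6,4] (faults so far: 3)
  step 5: ref 2 -> HIT, frames=[2,6,4] (faults so far: 3)
  step 6: ref 5 -> FAULT, evict 6, frames=[2,5,4] (faults so far: 4)
  step 7: ref 3 -> FAULT, evict 5, frames=[2,3,4] (faults so far: 5)
  step 8: ref 2 -> HIT, frames=[2,3,4] (faults so far: 5)
  step 9: ref 2 -> HIT, frames=[2,3,4] (faults so far: 5)
  step 10: ref 4 -> HIT, frames=[2,3,4] (faults so far: 5)
  Optimal total faults: 5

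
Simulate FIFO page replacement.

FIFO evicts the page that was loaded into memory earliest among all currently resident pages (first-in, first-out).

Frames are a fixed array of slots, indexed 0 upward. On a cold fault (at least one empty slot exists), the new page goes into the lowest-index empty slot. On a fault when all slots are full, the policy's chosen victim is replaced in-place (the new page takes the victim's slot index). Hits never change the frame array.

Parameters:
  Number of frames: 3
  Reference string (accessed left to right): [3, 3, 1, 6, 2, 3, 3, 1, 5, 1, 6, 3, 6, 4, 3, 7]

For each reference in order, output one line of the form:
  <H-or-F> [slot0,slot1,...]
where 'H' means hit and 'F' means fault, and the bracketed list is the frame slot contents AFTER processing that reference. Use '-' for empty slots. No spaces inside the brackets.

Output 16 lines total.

F [3,-,-]
H [3,-,-]
F [3,1,-]
F [3,1,6]
F [2,1,6]
F [2,3,6]
H [2,3,6]
F [2,3,1]
F [5,3,1]
H [5,3,1]
F [5,6,1]
F [5,6,3]
H [5,6,3]
F [4,6,3]
H [4,6,3]
F [4,7,3]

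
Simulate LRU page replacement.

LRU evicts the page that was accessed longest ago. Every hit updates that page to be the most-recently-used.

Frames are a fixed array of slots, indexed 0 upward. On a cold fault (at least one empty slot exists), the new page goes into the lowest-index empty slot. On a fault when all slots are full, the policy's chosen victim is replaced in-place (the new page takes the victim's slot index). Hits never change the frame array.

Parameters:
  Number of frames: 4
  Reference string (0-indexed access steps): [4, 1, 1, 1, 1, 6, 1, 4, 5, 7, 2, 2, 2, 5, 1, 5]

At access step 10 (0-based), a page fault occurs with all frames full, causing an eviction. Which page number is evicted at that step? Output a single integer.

Step 0: ref 4 -> FAULT, frames=[4,-,-,-]
Step 1: ref 1 -> FAULT, frames=[4,1,-,-]
Step 2: ref 1 -> HIT, frames=[4,1,-,-]
Step 3: ref 1 -> HIT, frames=[4,1,-,-]
Step 4: ref 1 -> HIT, frames=[4,1,-,-]
Step 5: ref 6 -> FAULT, frames=[4,1,6,-]
Step 6: ref 1 -> HIT, frames=[4,1,6,-]
Step 7: ref 4 -> HIT, frames=[4,1,6,-]
Step 8: ref 5 -> FAULT, frames=[4,1,6,5]
Step 9: ref 7 -> FAULT, evict 6, frames=[4,1,7,5]
Step 10: ref 2 -> FAULT, evict 1, frames=[4,2,7,5]
At step 10: evicted page 1

Answer: 1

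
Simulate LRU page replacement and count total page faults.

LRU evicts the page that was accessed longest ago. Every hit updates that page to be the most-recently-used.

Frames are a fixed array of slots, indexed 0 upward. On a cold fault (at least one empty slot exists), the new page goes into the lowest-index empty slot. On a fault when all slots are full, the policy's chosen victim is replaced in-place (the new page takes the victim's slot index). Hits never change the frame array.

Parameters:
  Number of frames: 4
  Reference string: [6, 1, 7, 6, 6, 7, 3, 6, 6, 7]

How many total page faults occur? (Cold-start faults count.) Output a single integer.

Answer: 4

Derivation:
Step 0: ref 6 → FAULT, frames=[6,-,-,-]
Step 1: ref 1 → FAULT, frames=[6,1,-,-]
Step 2: ref 7 → FAULT, frames=[6,1,7,-]
Step 3: ref 6 → HIT, frames=[6,1,7,-]
Step 4: ref 6 → HIT, frames=[6,1,7,-]
Step 5: ref 7 → HIT, frames=[6,1,7,-]
Step 6: ref 3 → FAULT, frames=[6,1,7,3]
Step 7: ref 6 → HIT, frames=[6,1,7,3]
Step 8: ref 6 → HIT, frames=[6,1,7,3]
Step 9: ref 7 → HIT, frames=[6,1,7,3]
Total faults: 4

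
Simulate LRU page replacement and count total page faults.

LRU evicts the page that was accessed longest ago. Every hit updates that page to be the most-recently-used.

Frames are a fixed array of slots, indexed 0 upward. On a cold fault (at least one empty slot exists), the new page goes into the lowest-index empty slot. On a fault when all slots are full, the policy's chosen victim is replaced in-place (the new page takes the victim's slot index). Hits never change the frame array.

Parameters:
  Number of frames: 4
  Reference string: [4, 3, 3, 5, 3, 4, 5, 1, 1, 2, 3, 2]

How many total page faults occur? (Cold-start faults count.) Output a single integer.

Answer: 6

Derivation:
Step 0: ref 4 → FAULT, frames=[4,-,-,-]
Step 1: ref 3 → FAULT, frames=[4,3,-,-]
Step 2: ref 3 → HIT, frames=[4,3,-,-]
Step 3: ref 5 → FAULT, frames=[4,3,5,-]
Step 4: ref 3 → HIT, frames=[4,3,5,-]
Step 5: ref 4 → HIT, frames=[4,3,5,-]
Step 6: ref 5 → HIT, frames=[4,3,5,-]
Step 7: ref 1 → FAULT, frames=[4,3,5,1]
Step 8: ref 1 → HIT, frames=[4,3,5,1]
Step 9: ref 2 → FAULT (evict 3), frames=[4,2,5,1]
Step 10: ref 3 → FAULT (evict 4), frames=[3,2,5,1]
Step 11: ref 2 → HIT, frames=[3,2,5,1]
Total faults: 6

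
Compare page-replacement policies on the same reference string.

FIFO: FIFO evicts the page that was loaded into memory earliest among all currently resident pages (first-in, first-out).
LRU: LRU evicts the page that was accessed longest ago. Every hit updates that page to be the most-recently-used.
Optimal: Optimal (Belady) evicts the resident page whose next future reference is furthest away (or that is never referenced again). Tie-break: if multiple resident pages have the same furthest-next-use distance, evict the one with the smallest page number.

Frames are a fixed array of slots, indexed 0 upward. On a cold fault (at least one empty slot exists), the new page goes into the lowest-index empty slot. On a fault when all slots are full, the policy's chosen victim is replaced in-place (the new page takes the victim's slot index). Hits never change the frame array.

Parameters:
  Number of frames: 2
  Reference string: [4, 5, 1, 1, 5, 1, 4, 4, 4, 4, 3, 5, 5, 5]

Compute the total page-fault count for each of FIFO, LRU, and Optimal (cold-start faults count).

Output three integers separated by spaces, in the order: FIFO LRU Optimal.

--- FIFO ---
  step 0: ref 4 -> FAULT, frames=[4,-] (faults so far: 1)
  step 1: ref 5 -> FAULT, frames=[4,5] (faults so far: 2)
  step 2: ref 1 -> FAULT, evict 4, frames=[1,5] (faults so far: 3)
  step 3: ref 1 -> HIT, frames=[1,5] (faults so far: 3)
  step 4: ref 5 -> HIT, frames=[1,5] (faults so far: 3)
  step 5: ref 1 -> HIT, frames=[1,5] (faults so far: 3)
  step 6: ref 4 -> FAULT, evict 5, frames=[1,4] (faults so far: 4)
  step 7: ref 4 -> HIT, frames=[1,4] (faults so far: 4)
  step 8: ref 4 -> HIT, frames=[1,4] (faults so far: 4)
  step 9: ref 4 -> HIT, frames=[1,4] (faults so far: 4)
  step 10: ref 3 -> FAULT, evict 1, frames=[3,4] (faults so far: 5)
  step 11: ref 5 -> FAULT, evict 4, frames=[3,5] (faults so far: 6)
  step 12: ref 5 -> HIT, frames=[3,5] (faults so far: 6)
  step 13: ref 5 -> HIT, frames=[3,5] (faults so far: 6)
  FIFO total faults: 6
--- LRU ---
  step 0: ref 4 -> FAULT, frames=[4,-] (faults so far: 1)
  step 1: ref 5 -> FAULT, frames=[4,5] (faults so far: 2)
  step 2: ref 1 -> FAULT, evict 4, frames=[1,5] (faults so far: 3)
  step 3: ref 1 -> HIT, frames=[1,5] (faults so far: 3)
  step 4: ref 5 -> HIT, frames=[1,5] (faults so far: 3)
  step 5: ref 1 -> HIT, frames=[1,5] (faults so far: 3)
  step 6: ref 4 -> FAULT, evict 5, frames=[1,4] (faults so far: 4)
  step 7: ref 4 -> HIT, frames=[1,4] (faults so far: 4)
  step 8: ref 4 -> HIT, frames=[1,4] (faults so far: 4)
  step 9: ref 4 -> HIT, frames=[1,4] (faults so far: 4)
  step 10: ref 3 -> FAULT, evict 1, frames=[3,4] (faults so far: 5)
  step 11: ref 5 -> FAULT, evict 4, frames=[3,5] (faults so far: 6)
  step 12: ref 5 -> HIT, frames=[3,5] (faults so far: 6)
  step 13: ref 5 -> HIT, frames=[3,5] (faults so far: 6)
  LRU total faults: 6
--- Optimal ---
  step 0: ref 4 -> FAULT, frames=[4,-] (faults so far: 1)
  step 1: ref 5 -> FAULT, frames=[4,5] (faults so far: 2)
  step 2: ref 1 -> FAULT, evict 4, frames=[1,5] (faults so far: 3)
  step 3: ref 1 -> HIT, frames=[1,5] (faults so far: 3)
  step 4: ref 5 -> HIT, frames=[1,5] (faults so far: 3)
  step 5: ref 1 -> HIT, frames=[1,5] (faults so far: 3)
  step 6: ref 4 -> FAULT, evict 1, frames=[4,5] (faults so far: 4)
  step 7: ref 4 -> HIT, frames=[4,5] (faults so far: 4)
  step 8: ref 4 -> HIT, frames=[4,5] (faults so far: 4)
  step 9: ref 4 -> HIT, frames=[4,5] (faults so far: 4)
  step 10: ref 3 -> FAULT, evict 4, frames=[3,5] (faults so far: 5)
  step 11: ref 5 -> HIT, frames=[3,5] (faults so far: 5)
  step 12: ref 5 -> HIT, frames=[3,5] (faults so far: 5)
  step 13: ref 5 -> HIT, frames=[3,5] (faults so far: 5)
  Optimal total faults: 5

Answer: 6 6 5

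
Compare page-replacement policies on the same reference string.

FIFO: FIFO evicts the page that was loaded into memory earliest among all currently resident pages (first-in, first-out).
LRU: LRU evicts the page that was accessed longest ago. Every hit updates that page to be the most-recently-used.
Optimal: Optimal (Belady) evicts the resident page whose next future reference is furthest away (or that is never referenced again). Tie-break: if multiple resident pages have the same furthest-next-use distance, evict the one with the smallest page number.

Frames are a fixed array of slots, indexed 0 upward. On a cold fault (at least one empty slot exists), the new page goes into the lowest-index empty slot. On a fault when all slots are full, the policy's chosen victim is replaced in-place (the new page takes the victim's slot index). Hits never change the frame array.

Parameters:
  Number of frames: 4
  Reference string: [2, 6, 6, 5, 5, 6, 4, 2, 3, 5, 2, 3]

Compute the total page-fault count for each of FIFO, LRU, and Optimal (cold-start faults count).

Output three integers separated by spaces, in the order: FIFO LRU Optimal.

Answer: 6 6 5

Derivation:
--- FIFO ---
  step 0: ref 2 -> FAULT, frames=[2,-,-,-] (faults so far: 1)
  step 1: ref 6 -> FAULT, frames=[2,6,-,-] (faults so far: 2)
  step 2: ref 6 -> HIT, frames=[2,6,-,-] (faults so far: 2)
  step 3: ref 5 -> FAULT, frames=[2,6,5,-] (faults so far: 3)
  step 4: ref 5 -> HIT, frames=[2,6,5,-] (faults so far: 3)
  step 5: ref 6 -> HIT, frames=[2,6,5,-] (faults so far: 3)
  step 6: ref 4 -> FAULT, frames=[2,6,5,4] (faults so far: 4)
  step 7: ref 2 -> HIT, frames=[2,6,5,4] (faults so far: 4)
  step 8: ref 3 -> FAULT, evict 2, frames=[3,6,5,4] (faults so far: 5)
  step 9: ref 5 -> HIT, frames=[3,6,5,4] (faults so far: 5)
  step 10: ref 2 -> FAULT, evict 6, frames=[3,2,5,4] (faults so far: 6)
  step 11: ref 3 -> HIT, frames=[3,2,5,4] (faults so far: 6)
  FIFO total faults: 6
--- LRU ---
  step 0: ref 2 -> FAULT, frames=[2,-,-,-] (faults so far: 1)
  step 1: ref 6 -> FAULT, frames=[2,6,-,-] (faults so far: 2)
  step 2: ref 6 -> HIT, frames=[2,6,-,-] (faults so far: 2)
  step 3: ref 5 -> FAULT, frames=[2,6,5,-] (faults so far: 3)
  step 4: ref 5 -> HIT, frames=[2,6,5,-] (faults so far: 3)
  step 5: ref 6 -> HIT, frames=[2,6,5,-] (faults so far: 3)
  step 6: ref 4 -> FAULT, frames=[2,6,5,4] (faults so far: 4)
  step 7: ref 2 -> HIT, frames=[2,6,5,4] (faults so far: 4)
  step 8: ref 3 -> FAULT, evict 5, frames=[2,6,3,4] (faults so far: 5)
  step 9: ref 5 -> FAULT, evict 6, frames=[2,5,3,4] (faults so far: 6)
  step 10: ref 2 -> HIT, frames=[2,5,3,4] (faults so far: 6)
  step 11: ref 3 -> HIT, frames=[2,5,3,4] (faults so far: 6)
  LRU total faults: 6
--- Optimal ---
  step 0: ref 2 -> FAULT, frames=[2,-,-,-] (faults so far: 1)
  step 1: ref 6 -> FAULT, frames=[2,6,-,-] (faults so far: 2)
  step 2: ref 6 -> HIT, frames=[2,6,-,-] (faults so far: 2)
  step 3: ref 5 -> FAULT, frames=[2,6,5,-] (faults so far: 3)
  step 4: ref 5 -> HIT, frames=[2,6,5,-] (faults so far: 3)
  step 5: ref 6 -> HIT, frames=[2,6,5,-] (faults so far: 3)
  step 6: ref 4 -> FAULT, frames=[2,6,5,4] (faults so far: 4)
  step 7: ref 2 -> HIT, frames=[2,6,5,4] (faults so far: 4)
  step 8: ref 3 -> FAULT, evict 4, frames=[2,6,5,3] (faults so far: 5)
  step 9: ref 5 -> HIT, frames=[2,6,5,3] (faults so far: 5)
  step 10: ref 2 -> HIT, frames=[2,6,5,3] (faults so far: 5)
  step 11: ref 3 -> HIT, frames=[2,6,5,3] (faults so far: 5)
  Optimal total faults: 5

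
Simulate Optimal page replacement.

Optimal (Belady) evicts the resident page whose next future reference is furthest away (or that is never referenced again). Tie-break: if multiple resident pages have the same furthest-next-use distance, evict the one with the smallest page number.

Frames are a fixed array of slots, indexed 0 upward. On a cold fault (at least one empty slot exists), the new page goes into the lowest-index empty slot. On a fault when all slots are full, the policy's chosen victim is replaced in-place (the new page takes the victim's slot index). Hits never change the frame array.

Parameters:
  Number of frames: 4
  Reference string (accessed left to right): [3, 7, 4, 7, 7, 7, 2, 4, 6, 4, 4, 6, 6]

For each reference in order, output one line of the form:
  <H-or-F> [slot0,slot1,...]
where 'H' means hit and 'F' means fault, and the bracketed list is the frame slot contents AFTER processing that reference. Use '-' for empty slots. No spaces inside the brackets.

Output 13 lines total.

F [3,-,-,-]
F [3,7,-,-]
F [3,7,4,-]
H [3,7,4,-]
H [3,7,4,-]
H [3,7,4,-]
F [3,7,4,2]
H [3,7,4,2]
F [3,7,4,6]
H [3,7,4,6]
H [3,7,4,6]
H [3,7,4,6]
H [3,7,4,6]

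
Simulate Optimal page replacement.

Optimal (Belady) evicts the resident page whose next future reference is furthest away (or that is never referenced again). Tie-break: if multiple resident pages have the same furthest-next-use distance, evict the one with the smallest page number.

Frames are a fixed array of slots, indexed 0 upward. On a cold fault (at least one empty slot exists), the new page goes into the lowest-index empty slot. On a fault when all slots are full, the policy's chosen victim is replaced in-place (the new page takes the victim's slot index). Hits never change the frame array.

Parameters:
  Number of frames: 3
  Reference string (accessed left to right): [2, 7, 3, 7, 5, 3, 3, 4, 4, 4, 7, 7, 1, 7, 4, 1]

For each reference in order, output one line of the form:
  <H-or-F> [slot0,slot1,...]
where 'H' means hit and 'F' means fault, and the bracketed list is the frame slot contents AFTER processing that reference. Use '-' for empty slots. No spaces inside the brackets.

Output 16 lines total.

F [2,-,-]
F [2,7,-]
F [2,7,3]
H [2,7,3]
F [5,7,3]
H [5,7,3]
H [5,7,3]
F [5,7,4]
H [5,7,4]
H [5,7,4]
H [5,7,4]
H [5,7,4]
F [1,7,4]
H [1,7,4]
H [1,7,4]
H [1,7,4]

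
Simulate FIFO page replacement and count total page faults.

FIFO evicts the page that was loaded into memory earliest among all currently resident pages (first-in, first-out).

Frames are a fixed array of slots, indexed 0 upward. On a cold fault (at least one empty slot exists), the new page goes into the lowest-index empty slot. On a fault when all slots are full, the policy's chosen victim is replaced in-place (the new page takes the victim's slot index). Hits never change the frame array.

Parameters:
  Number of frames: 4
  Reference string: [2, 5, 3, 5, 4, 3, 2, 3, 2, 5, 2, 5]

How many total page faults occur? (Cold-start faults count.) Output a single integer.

Answer: 4

Derivation:
Step 0: ref 2 → FAULT, frames=[2,-,-,-]
Step 1: ref 5 → FAULT, frames=[2,5,-,-]
Step 2: ref 3 → FAULT, frames=[2,5,3,-]
Step 3: ref 5 → HIT, frames=[2,5,3,-]
Step 4: ref 4 → FAULT, frames=[2,5,3,4]
Step 5: ref 3 → HIT, frames=[2,5,3,4]
Step 6: ref 2 → HIT, frames=[2,5,3,4]
Step 7: ref 3 → HIT, frames=[2,5,3,4]
Step 8: ref 2 → HIT, frames=[2,5,3,4]
Step 9: ref 5 → HIT, frames=[2,5,3,4]
Step 10: ref 2 → HIT, frames=[2,5,3,4]
Step 11: ref 5 → HIT, frames=[2,5,3,4]
Total faults: 4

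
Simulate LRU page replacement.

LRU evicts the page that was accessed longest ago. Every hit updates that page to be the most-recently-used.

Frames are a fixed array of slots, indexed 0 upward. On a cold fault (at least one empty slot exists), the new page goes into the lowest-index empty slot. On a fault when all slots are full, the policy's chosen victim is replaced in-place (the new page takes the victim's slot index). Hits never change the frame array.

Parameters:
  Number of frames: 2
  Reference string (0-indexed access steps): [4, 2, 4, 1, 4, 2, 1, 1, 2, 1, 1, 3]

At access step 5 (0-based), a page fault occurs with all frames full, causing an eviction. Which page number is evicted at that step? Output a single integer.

Answer: 1

Derivation:
Step 0: ref 4 -> FAULT, frames=[4,-]
Step 1: ref 2 -> FAULT, frames=[4,2]
Step 2: ref 4 -> HIT, frames=[4,2]
Step 3: ref 1 -> FAULT, evict 2, frames=[4,1]
Step 4: ref 4 -> HIT, frames=[4,1]
Step 5: ref 2 -> FAULT, evict 1, frames=[4,2]
At step 5: evicted page 1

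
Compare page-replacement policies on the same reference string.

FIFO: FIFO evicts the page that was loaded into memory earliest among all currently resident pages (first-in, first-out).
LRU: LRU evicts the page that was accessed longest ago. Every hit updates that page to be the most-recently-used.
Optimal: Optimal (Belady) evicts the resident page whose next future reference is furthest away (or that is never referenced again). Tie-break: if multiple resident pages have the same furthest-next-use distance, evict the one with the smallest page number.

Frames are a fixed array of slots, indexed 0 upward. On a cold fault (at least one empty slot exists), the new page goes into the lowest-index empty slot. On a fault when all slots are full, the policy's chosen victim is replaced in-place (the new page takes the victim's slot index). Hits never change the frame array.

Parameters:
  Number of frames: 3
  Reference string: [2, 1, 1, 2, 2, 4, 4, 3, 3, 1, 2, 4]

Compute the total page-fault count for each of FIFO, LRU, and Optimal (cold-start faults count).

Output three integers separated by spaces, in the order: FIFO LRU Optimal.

Answer: 5 7 5

Derivation:
--- FIFO ---
  step 0: ref 2 -> FAULT, frames=[2,-,-] (faults so far: 1)
  step 1: ref 1 -> FAULT, frames=[2,1,-] (faults so far: 2)
  step 2: ref 1 -> HIT, frames=[2,1,-] (faults so far: 2)
  step 3: ref 2 -> HIT, frames=[2,1,-] (faults so far: 2)
  step 4: ref 2 -> HIT, frames=[2,1,-] (faults so far: 2)
  step 5: ref 4 -> FAULT, frames=[2,1,4] (faults so far: 3)
  step 6: ref 4 -> HIT, frames=[2,1,4] (faults so far: 3)
  step 7: ref 3 -> FAULT, evict 2, frames=[3,1,4] (faults so far: 4)
  step 8: ref 3 -> HIT, frames=[3,1,4] (faults so far: 4)
  step 9: ref 1 -> HIT, frames=[3,1,4] (faults so far: 4)
  step 10: ref 2 -> FAULT, evict 1, frames=[3,2,4] (faults so far: 5)
  step 11: ref 4 -> HIT, frames=[3,2,4] (faults so far: 5)
  FIFO total faults: 5
--- LRU ---
  step 0: ref 2 -> FAULT, frames=[2,-,-] (faults so far: 1)
  step 1: ref 1 -> FAULT, frames=[2,1,-] (faults so far: 2)
  step 2: ref 1 -> HIT, frames=[2,1,-] (faults so far: 2)
  step 3: ref 2 -> HIT, frames=[2,1,-] (faults so far: 2)
  step 4: ref 2 -> HIT, frames=[2,1,-] (faults so far: 2)
  step 5: ref 4 -> FAULT, frames=[2,1,4] (faults so far: 3)
  step 6: ref 4 -> HIT, frames=[2,1,4] (faults so far: 3)
  step 7: ref 3 -> FAULT, evict 1, frames=[2,3,4] (faults so far: 4)
  step 8: ref 3 -> HIT, frames=[2,3,4] (faults so far: 4)
  step 9: ref 1 -> FAULT, evict 2, frames=[1,3,4] (faults so far: 5)
  step 10: ref 2 -> FAULT, evict 4, frames=[1,3,2] (faults so far: 6)
  step 11: ref 4 -> FAULT, evict 3, frames=[1,4,2] (faults so far: 7)
  LRU total faults: 7
--- Optimal ---
  step 0: ref 2 -> FAULT, frames=[2,-,-] (faults so far: 1)
  step 1: ref 1 -> FAULT, frames=[2,1,-] (faults so far: 2)
  step 2: ref 1 -> HIT, frames=[2,1,-] (faults so far: 2)
  step 3: ref 2 -> HIT, frames=[2,1,-] (faults so far: 2)
  step 4: ref 2 -> HIT, frames=[2,1,-] (faults so far: 2)
  step 5: ref 4 -> FAULT, frames=[2,1,4] (faults so far: 3)
  step 6: ref 4 -> HIT, frames=[2,1,4] (faults so far: 3)
  step 7: ref 3 -> FAULT, evict 4, frames=[2,1,3] (faults so far: 4)
  step 8: ref 3 -> HIT, frames=[2,1,3] (faults so far: 4)
  step 9: ref 1 -> HIT, frames=[2,1,3] (faults so far: 4)
  step 10: ref 2 -> HIT, frames=[2,1,3] (faults so far: 4)
  step 11: ref 4 -> FAULT, evict 1, frames=[2,4,3] (faults so far: 5)
  Optimal total faults: 5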